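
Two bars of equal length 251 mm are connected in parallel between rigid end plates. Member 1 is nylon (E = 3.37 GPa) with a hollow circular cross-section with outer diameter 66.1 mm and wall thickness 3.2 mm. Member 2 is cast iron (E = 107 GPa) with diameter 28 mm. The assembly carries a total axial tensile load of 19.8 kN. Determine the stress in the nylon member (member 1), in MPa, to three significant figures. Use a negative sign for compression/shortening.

0.981 MPa

A_1 = 632.3 mm².
A_2 = 615.8 mm².
Equal strain + equilibrium ⇒ each member carries load in proportion to AE: A₁E₁ = 2131000 N, A₂E₂ = 65890000 N, ΣAE = 68020000 N.
σ₁ = P·E₁/ΣAE = 19800·3370/68020000 = 0.981 MPa.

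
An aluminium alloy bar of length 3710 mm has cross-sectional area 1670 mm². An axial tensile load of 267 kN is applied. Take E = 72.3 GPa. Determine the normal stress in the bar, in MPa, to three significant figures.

160 MPa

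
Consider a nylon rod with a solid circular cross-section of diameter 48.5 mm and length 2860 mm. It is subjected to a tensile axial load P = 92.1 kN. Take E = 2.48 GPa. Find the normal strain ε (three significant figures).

A = 1847 mm².
σ = N/A = 49.85 MPa; ε = σ/E = 49.85/2480 = 2.010e-02.

0.0201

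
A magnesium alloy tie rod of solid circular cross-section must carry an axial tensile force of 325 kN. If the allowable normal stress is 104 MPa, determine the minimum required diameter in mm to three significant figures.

Required area A ≥ P/σ_allow = 325000/104 = 3125 mm².
For a solid circular section, d ≥ √(4A/π) = 63.08 mm.

63.1 mm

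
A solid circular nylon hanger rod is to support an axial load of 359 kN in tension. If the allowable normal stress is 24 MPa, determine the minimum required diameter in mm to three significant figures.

138 mm

Required area A ≥ P/σ_allow = 359000/24 = 14960 mm².
For a solid circular section, d ≥ √(4A/π) = 138 mm.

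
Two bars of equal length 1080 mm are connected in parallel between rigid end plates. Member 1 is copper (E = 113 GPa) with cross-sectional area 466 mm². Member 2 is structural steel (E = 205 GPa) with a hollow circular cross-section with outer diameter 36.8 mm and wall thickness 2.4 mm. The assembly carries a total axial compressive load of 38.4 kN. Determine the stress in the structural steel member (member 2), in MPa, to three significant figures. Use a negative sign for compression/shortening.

-74.4 MPa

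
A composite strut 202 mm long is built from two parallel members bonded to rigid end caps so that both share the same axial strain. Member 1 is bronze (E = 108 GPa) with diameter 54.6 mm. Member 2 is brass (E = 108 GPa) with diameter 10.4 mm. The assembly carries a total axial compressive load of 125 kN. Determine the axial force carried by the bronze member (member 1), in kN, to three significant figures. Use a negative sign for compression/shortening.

-121 kN

A_1 = 2341 mm².
A_2 = 84.95 mm².
Equal strain + equilibrium ⇒ each member carries load in proportion to AE: A₁E₁ = 252900000 N, A₂E₂ = 9174000 N, ΣAE = 262000000 N.
F₁ = P·A₁E₁/ΣAE = -125000·252900000/262000000 = -120600 N.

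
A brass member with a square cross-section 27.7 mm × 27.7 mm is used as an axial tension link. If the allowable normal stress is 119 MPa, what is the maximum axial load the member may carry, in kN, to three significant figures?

A = 767.3 mm².
P_max = σ_allow · A = 119 · 767.3 = 91310 N = 91.31 kN.

91.3 kN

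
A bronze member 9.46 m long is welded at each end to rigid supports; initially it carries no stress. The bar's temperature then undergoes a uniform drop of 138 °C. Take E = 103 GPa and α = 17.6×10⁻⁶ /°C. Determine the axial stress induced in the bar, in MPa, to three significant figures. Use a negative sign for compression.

Free thermal expansion αLΔT = 17.6e-6 · 9460 · -138 = -22.98 mm.
The walls impose strain ε = −(-22.98)/9460 = 2.4288e-03; σ = Eε = 103000 · 2.4288e-03 = 250.2 MPa.

250 MPa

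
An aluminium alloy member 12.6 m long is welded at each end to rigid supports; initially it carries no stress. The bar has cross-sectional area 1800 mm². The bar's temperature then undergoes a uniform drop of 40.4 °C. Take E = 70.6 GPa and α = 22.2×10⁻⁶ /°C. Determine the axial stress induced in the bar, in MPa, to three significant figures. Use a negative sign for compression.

Free thermal expansion αLΔT = 22.2e-6 · 12600 · -40.4 = -11.3 mm.
The walls impose strain ε = −(-11.3)/12600 = 8.9688e-04; σ = Eε = 70600 · 8.9688e-04 = 63.32 MPa.

63.3 MPa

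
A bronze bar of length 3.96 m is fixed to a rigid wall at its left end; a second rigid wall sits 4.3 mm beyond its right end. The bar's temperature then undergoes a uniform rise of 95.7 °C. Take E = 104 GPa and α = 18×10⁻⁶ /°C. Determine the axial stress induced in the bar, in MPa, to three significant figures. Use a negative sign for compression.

Free thermal expansion αLΔT = 18e-6 · 3960 · 95.7 = 6.821 mm.
The walls engage after the gap closes; constrained expansion = 6.821 − 4.3 = 2.521 mm.
The walls impose strain ε = −(2.521)/3960 = -6.3674e-04; σ = Eε = 104000 · -6.3674e-04 = -66.22 MPa.

-66.2 MPa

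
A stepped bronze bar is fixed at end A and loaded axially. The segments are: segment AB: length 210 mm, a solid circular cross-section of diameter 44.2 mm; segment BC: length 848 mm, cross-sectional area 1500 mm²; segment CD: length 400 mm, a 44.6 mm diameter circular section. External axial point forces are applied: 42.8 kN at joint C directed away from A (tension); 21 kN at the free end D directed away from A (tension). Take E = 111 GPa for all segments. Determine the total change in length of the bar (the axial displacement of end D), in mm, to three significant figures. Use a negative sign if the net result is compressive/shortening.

0.452 mm

Internal axial forces (sectioning from the free end, tension +): N_CD = 21 kN, N_BC = 63.8 kN, N_AB = 63.8 kN.
A_AB = 1534 mm².
A_CD = 1562 mm².
δ_AB = 63800·210/(1534·111000) = 0.07867 mm
δ_BC = 63800·848/(1500·111000) = 0.3249 mm
δ_CD = 21000·400/(1562·111000) = 0.04844 mm
δ = Σδ_i = 0.452 mm.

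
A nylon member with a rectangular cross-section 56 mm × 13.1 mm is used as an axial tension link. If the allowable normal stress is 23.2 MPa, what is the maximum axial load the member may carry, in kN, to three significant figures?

17.0 kN

A = 733.6 mm².
P_max = σ_allow · A = 23.2 · 733.6 = 17020 N = 17.02 kN.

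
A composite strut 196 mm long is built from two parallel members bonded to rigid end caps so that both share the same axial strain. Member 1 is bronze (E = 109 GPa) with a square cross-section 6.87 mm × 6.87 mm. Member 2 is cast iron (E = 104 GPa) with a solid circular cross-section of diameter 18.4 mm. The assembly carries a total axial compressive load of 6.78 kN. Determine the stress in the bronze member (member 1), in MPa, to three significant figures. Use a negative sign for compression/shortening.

-22.5 MPa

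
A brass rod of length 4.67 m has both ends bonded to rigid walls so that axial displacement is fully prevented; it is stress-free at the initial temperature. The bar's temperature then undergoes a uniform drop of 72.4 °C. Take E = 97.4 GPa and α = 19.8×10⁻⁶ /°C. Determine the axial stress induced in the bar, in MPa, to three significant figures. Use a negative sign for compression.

Free thermal expansion αLΔT = 19.8e-6 · 4670 · -72.4 = -6.695 mm.
The walls impose strain ε = −(-6.695)/4670 = 1.4335e-03; σ = Eε = 97400 · 1.4335e-03 = 139.6 MPa.

140 MPa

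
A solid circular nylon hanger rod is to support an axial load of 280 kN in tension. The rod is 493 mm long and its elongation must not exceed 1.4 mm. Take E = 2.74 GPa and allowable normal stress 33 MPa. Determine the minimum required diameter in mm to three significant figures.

Required area A ≥ P/σ_allow = 280000/33 = 8485 mm².
For a solid circular section, d ≥ √(4A/π) = 103.9 mm.
Elongation limit: A ≥ PL/(Eδ_allow) = 280000·493/(2740·1.4) = 35990 mm² ⇒ d ≥ 214.1 mm.
The elongation limit governs.

214 mm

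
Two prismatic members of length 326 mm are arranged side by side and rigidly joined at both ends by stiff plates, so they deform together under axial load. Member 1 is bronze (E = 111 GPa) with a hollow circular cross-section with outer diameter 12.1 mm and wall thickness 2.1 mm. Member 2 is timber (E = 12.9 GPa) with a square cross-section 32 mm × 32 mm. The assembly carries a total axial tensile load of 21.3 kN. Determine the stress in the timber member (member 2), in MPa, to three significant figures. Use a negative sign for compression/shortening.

13.4 MPa

A_1 = 65.97 mm².
A_2 = 1024 mm².
Equal strain + equilibrium ⇒ each member carries load in proportion to AE: A₁E₁ = 7323000 N, A₂E₂ = 13210000 N, ΣAE = 20530000 N.
σ₂ = P·E₂/ΣAE = 21300·12900/20530000 = 13.38 MPa.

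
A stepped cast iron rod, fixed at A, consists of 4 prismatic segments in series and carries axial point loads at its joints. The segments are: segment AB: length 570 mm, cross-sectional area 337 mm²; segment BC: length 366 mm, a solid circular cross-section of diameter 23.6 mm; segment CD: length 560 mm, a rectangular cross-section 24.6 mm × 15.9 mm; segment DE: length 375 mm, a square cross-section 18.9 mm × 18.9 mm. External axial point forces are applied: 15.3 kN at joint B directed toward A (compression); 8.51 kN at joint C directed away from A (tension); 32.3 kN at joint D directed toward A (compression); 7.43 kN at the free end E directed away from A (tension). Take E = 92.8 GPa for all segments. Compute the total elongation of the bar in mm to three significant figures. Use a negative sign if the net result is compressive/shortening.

Internal axial forces (sectioning from the free end, tension +): N_DE = 7.43 kN, N_CD = -24.87 kN, N_BC = -16.36 kN, N_AB = -31.66 kN.
A_BC = 437.4 mm².
A_CD = 391.1 mm².
A_DE = 357.2 mm².
δ_AB = -31660·570/(337·92800) = -0.577 mm
δ_BC = -16360·366/(437.4·92800) = -0.1475 mm
δ_CD = -24870·560/(391.1·92800) = -0.3837 mm
δ_DE = 7430·375/(357.2·92800) = 0.08405 mm
δ = Σδ_i = -1.024 mm.

-1.02 mm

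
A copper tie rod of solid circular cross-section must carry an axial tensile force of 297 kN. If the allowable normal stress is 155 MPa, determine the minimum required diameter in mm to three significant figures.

49.4 mm

Required area A ≥ P/σ_allow = 297000/155 = 1916 mm².
For a solid circular section, d ≥ √(4A/π) = 49.39 mm.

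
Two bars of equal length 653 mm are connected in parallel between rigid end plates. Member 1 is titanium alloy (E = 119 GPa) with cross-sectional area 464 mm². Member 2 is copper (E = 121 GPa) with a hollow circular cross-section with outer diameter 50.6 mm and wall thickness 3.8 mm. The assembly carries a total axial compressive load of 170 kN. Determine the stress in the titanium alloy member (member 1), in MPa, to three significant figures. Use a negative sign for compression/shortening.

A_2 = 558.7 mm².
Equal strain + equilibrium ⇒ each member carries load in proportion to AE: A₁E₁ = 55220000 N, A₂E₂ = 67600000 N, ΣAE = 122800000 N.
σ₁ = P·E₁/ΣAE = -170000·119000/122800000 = -164.7 MPa.

-165 MPa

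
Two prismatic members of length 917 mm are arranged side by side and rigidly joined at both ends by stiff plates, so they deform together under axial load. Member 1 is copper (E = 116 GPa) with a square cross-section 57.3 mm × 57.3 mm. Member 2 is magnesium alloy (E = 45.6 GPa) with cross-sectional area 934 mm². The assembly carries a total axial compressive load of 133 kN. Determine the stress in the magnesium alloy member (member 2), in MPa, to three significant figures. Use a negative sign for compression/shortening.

-14.3 MPa

A_1 = 3283 mm².
Equal strain + equilibrium ⇒ each member carries load in proportion to AE: A₁E₁ = 380900000 N, A₂E₂ = 42590000 N, ΣAE = 423500000 N.
σ₂ = P·E₂/ΣAE = -133000·45600/423500000 = -14.32 MPa.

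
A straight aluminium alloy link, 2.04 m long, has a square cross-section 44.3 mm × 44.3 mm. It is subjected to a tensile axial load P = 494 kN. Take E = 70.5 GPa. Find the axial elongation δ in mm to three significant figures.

7.28 mm

A = 1962 mm².
δ_mech = NL/(AE) = 494000·2040/(1962·70500) = 7.284 mm.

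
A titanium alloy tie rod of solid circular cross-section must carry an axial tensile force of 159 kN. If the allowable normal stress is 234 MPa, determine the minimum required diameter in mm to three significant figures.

29.4 mm

Required area A ≥ P/σ_allow = 159000/234 = 679.5 mm².
For a solid circular section, d ≥ √(4A/π) = 29.41 mm.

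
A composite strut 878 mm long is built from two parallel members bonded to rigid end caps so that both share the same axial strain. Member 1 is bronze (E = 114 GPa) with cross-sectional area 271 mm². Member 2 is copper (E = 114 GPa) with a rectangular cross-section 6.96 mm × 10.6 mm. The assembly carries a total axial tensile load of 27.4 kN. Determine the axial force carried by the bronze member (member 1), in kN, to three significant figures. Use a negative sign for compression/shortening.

21.5 kN

A_2 = 73.78 mm².
Equal strain + equilibrium ⇒ each member carries load in proportion to AE: A₁E₁ = 30890000 N, A₂E₂ = 8410000 N, ΣAE = 39300000 N.
F₁ = P·A₁E₁/ΣAE = 27400·30890000/39300000 = 21540 N.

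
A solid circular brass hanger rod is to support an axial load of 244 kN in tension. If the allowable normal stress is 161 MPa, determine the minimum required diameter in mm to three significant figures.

Required area A ≥ P/σ_allow = 244000/161 = 1516 mm².
For a solid circular section, d ≥ √(4A/π) = 43.93 mm.

43.9 mm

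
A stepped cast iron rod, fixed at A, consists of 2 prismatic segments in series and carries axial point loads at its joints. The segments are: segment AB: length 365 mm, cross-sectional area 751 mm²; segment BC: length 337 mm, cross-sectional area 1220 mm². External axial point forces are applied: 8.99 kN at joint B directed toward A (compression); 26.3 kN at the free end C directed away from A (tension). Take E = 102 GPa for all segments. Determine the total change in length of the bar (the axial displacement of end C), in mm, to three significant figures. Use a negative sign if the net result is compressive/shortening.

Internal axial forces (sectioning from the free end, tension +): N_BC = 26.3 kN, N_AB = 17.31 kN.
δ_AB = 17310·365/(751·102000) = 0.08248 mm
δ_BC = 26300·337/(1220·102000) = 0.07122 mm
δ = Σδ_i = 0.1537 mm.

0.154 mm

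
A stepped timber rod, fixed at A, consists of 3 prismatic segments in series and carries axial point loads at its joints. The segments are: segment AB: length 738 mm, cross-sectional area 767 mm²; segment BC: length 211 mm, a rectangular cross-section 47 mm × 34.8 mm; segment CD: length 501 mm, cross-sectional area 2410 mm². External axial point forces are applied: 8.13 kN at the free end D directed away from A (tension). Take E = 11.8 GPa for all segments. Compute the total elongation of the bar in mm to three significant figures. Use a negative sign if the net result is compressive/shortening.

0.895 mm

Internal axial forces (sectioning from the free end, tension +): N_CD = 8.13 kN, N_BC = 8.13 kN, N_AB = 8.13 kN.
A_BC = 1636 mm².
δ_AB = 8130·738/(767·11800) = 0.6629 mm
δ_BC = 8130·211/(1636·11800) = 0.08888 mm
δ_CD = 8130·501/(2410·11800) = 0.1432 mm
δ = Σδ_i = 0.895 mm.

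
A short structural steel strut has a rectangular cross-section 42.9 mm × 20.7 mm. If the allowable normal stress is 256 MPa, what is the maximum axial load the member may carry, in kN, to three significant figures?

227 kN

A = 888 mm².
P_max = σ_allow · A = 256 · 888 = 227300 N = 227.3 kN.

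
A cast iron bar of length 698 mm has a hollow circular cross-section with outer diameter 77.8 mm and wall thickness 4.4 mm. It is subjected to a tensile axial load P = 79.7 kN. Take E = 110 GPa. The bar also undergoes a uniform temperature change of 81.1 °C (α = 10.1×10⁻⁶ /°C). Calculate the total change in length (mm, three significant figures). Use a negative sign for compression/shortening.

1.07 mm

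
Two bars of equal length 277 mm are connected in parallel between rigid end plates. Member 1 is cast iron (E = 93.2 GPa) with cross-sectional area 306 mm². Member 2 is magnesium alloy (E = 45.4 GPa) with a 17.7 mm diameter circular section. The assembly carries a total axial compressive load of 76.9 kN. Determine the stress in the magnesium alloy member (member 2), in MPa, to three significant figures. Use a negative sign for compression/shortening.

A_2 = 246.1 mm².
Equal strain + equilibrium ⇒ each member carries load in proportion to AE: A₁E₁ = 28520000 N, A₂E₂ = 11170000 N, ΣAE = 39690000 N.
σ₂ = P·E₂/ΣAE = -76900·45400/39690000 = -87.96 MPa.

-88.0 MPa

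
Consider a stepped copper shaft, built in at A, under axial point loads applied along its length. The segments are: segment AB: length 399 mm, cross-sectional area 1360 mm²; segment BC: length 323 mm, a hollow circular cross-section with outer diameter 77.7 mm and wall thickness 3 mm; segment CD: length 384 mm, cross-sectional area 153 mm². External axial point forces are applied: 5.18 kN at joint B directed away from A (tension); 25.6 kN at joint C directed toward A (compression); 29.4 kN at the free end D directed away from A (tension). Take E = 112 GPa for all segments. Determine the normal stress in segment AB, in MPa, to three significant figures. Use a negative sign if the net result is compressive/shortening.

6.60 MPa

Internal axial forces (sectioning from the free end, tension +): N_CD = 29.4 kN, N_BC = 3.8 kN, N_AB = 8.98 kN.
σ_AB = N_AB/A_AB = 8980/1360 = 6.603 MPa.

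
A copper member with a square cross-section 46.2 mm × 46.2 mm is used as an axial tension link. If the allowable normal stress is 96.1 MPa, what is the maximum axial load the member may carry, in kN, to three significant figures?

A = 2134 mm².
P_max = σ_allow · A = 96.1 · 2134 = 205100 N = 205.1 kN.

205 kN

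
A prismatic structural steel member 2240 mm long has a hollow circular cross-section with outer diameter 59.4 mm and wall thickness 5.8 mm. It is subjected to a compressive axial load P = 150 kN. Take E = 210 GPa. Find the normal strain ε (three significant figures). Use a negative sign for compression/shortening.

-7.31e-04

A = 976.7 mm².
σ = N/A = -153.6 MPa; ε = σ/E = -153.6/210000 = -7.314e-04.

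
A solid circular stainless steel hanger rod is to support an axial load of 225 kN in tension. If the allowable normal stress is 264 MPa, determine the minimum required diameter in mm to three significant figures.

32.9 mm

Required area A ≥ P/σ_allow = 225000/264 = 852.3 mm².
For a solid circular section, d ≥ √(4A/π) = 32.94 mm.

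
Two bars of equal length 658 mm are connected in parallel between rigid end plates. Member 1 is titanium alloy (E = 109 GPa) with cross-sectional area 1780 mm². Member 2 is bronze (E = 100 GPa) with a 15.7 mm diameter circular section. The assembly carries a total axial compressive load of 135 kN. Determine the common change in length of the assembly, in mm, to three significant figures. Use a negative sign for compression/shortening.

-0.416 mm

A_2 = 193.6 mm².
Equal strain + equilibrium ⇒ each member carries load in proportion to AE: A₁E₁ = 194000000 N, A₂E₂ = 19360000 N, ΣAE = 213400000 N.
δ = PL/ΣAE = -135000·658/213400000 = -0.4163 mm.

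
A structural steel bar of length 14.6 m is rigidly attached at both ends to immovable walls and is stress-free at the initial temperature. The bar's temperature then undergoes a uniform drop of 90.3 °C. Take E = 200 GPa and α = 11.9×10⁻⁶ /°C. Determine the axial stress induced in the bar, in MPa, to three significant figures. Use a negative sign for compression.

215 MPa

Free thermal expansion αLΔT = 11.9e-6 · 14600 · -90.3 = -15.69 mm.
The walls impose strain ε = −(-15.69)/14600 = 1.0746e-03; σ = Eε = 200000 · 1.0746e-03 = 214.9 MPa.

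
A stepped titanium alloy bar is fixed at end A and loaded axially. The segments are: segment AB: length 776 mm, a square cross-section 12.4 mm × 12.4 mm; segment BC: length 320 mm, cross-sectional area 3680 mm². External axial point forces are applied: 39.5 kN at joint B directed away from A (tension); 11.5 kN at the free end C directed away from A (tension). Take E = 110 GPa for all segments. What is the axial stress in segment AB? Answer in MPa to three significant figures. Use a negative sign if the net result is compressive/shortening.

Internal axial forces (sectioning from the free end, tension +): N_BC = 11.5 kN, N_AB = 51 kN.
A_AB = 153.8 mm².
σ_AB = N_AB/A_AB = 51000/153.8 = 331.7 MPa.

332 MPa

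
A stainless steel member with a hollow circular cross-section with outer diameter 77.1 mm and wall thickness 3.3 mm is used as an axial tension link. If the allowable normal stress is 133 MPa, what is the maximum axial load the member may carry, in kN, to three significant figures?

102 kN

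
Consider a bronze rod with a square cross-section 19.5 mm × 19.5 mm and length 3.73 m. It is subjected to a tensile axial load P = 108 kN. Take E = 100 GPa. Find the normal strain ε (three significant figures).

A = 380.2 mm².
σ = N/A = 284 MPa; ε = σ/E = 284/100000 = 2.840e-03.

0.00284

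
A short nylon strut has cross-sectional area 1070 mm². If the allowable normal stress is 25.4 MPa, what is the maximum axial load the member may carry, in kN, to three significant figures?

27.2 kN

P_max = σ_allow · A = 25.4 · 1070 = 27180 N = 27.18 kN.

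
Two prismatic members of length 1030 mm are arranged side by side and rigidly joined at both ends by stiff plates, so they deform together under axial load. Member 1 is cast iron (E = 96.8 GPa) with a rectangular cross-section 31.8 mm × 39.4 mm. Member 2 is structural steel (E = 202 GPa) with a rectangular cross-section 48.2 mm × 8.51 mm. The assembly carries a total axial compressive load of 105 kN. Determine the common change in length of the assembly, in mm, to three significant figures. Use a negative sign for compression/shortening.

-0.530 mm

A_1 = 1253 mm².
A_2 = 410.2 mm².
Equal strain + equilibrium ⇒ each member carries load in proportion to AE: A₁E₁ = 121300000 N, A₂E₂ = 82860000 N, ΣAE = 204100000 N.
δ = PL/ΣAE = -105000·1030/204100000 = -0.5298 mm.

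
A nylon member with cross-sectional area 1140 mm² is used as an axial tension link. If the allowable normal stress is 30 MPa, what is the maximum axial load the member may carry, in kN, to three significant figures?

34.2 kN

P_max = σ_allow · A = 30 · 1140 = 34200 N = 34.2 kN.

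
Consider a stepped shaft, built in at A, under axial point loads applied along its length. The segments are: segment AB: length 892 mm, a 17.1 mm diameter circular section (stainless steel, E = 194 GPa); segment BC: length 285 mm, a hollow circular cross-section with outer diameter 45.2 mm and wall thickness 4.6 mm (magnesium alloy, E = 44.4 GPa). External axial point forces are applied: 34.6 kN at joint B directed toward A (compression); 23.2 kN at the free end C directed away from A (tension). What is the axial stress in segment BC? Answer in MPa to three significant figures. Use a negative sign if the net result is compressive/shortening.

Internal axial forces (sectioning from the free end, tension +): N_BC = 23.2 kN, N_AB = -11.4 kN.
A_BC = 586.7 mm².
σ_BC = N_BC/A_BC = 23200/586.7 = 39.54 MPa.

39.5 MPa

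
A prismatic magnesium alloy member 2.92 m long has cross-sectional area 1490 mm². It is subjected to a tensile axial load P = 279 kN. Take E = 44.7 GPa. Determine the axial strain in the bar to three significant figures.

σ = N/A = 187.2 MPa; ε = σ/E = 187.2/44700 = 4.189e-03.

0.00419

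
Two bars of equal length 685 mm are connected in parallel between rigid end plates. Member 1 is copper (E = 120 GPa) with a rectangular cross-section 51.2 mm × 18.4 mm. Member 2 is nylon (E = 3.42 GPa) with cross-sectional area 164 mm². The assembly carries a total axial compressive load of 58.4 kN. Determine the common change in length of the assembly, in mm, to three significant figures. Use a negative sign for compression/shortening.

A_1 = 942.1 mm².
Equal strain + equilibrium ⇒ each member carries load in proportion to AE: A₁E₁ = 113000000 N, A₂E₂ = 560900 N, ΣAE = 113600000 N.
δ = PL/ΣAE = -58400·685/113600000 = -0.3521 mm.

-0.352 mm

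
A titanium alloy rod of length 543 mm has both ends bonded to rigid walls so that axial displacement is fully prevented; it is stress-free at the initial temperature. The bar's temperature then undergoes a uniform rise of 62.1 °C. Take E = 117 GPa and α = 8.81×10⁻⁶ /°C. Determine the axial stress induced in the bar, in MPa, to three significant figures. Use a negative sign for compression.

-64.0 MPa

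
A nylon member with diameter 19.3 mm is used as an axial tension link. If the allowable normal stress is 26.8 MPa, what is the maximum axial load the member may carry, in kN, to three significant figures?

7.84 kN

A = 292.6 mm².
P_max = σ_allow · A = 26.8 · 292.6 = 7840 N = 7.84 kN.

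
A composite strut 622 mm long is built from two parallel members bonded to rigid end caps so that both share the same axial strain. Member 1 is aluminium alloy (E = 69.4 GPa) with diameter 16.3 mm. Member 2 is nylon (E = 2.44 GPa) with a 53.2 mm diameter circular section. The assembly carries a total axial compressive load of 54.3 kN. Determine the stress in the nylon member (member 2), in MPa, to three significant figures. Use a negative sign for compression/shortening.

A_1 = 208.7 mm².
A_2 = 2223 mm².
Equal strain + equilibrium ⇒ each member carries load in proportion to AE: A₁E₁ = 14480000 N, A₂E₂ = 5424000 N, ΣAE = 19910000 N.
σ₂ = P·E₂/ΣAE = -54300·2440/19910000 = -6.656 MPa.

-6.66 MPa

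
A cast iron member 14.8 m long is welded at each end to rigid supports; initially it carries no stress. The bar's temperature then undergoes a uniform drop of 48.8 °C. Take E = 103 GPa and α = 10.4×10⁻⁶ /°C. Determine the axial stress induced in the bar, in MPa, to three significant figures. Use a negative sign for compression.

52.3 MPa

Free thermal expansion αLΔT = 10.4e-6 · 14800 · -48.8 = -7.511 mm.
The walls impose strain ε = −(-7.511)/14800 = 5.0752e-04; σ = Eε = 103000 · 5.0752e-04 = 52.27 MPa.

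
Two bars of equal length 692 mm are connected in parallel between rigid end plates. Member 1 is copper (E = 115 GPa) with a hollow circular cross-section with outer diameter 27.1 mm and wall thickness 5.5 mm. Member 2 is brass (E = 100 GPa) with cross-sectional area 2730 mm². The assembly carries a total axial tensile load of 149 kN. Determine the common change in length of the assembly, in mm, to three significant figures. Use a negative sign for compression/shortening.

A_1 = 373.2 mm².
Equal strain + equilibrium ⇒ each member carries load in proportion to AE: A₁E₁ = 42920000 N, A₂E₂ = 273000000 N, ΣAE = 315900000 N.
δ = PL/ΣAE = 149000·692/315900000 = 0.3264 mm.

0.326 mm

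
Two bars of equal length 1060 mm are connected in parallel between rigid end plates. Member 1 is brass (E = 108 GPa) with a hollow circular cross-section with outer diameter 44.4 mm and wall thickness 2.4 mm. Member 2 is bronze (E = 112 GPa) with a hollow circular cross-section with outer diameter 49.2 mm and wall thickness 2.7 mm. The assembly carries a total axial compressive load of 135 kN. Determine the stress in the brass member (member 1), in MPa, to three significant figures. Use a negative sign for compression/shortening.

-186 MPa

A_1 = 316.7 mm².
A_2 = 394.4 mm².
Equal strain + equilibrium ⇒ each member carries load in proportion to AE: A₁E₁ = 34200000 N, A₂E₂ = 44180000 N, ΣAE = 78380000 N.
σ₁ = P·E₁/ΣAE = -135000·108000/78380000 = -186 MPa.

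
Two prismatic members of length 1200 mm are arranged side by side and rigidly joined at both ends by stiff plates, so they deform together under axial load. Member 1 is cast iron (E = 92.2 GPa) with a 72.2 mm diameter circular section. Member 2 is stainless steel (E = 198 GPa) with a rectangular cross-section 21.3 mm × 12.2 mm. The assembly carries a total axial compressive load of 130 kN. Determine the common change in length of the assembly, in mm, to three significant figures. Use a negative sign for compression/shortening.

A_1 = 4094 mm².
A_2 = 259.9 mm².
Equal strain + equilibrium ⇒ each member carries load in proportion to AE: A₁E₁ = 377500000 N, A₂E₂ = 51450000 N, ΣAE = 428900000 N.
δ = PL/ΣAE = -130000·1200/428900000 = -0.3637 mm.

-0.364 mm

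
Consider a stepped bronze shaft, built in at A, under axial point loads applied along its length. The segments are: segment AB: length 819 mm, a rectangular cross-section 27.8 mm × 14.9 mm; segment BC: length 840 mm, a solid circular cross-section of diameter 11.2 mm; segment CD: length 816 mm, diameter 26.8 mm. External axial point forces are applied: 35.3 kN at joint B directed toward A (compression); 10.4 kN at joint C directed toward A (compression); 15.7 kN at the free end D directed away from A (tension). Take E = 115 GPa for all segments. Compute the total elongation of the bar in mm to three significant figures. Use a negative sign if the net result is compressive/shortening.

Internal axial forces (sectioning from the free end, tension +): N_CD = 15.7 kN, N_BC = 5.3 kN, N_AB = -30 kN.
A_AB = 414.2 mm².
A_BC = 98.52 mm².
A_CD = 564.1 mm².
δ_AB = -30000·819/(414.2·115000) = -0.5158 mm
δ_BC = 5300·840/(98.52·115000) = 0.3929 mm
δ_CD = 15700·816/(564.1·115000) = 0.1975 mm
δ = Σδ_i = 0.07463 mm.

0.0746 mm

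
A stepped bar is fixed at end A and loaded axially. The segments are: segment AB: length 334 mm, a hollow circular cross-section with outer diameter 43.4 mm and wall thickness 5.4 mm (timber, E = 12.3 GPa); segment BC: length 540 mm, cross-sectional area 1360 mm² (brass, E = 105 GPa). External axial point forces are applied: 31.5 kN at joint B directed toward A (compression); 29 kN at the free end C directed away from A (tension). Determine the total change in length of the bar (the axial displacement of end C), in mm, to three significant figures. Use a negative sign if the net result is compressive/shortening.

Internal axial forces (sectioning from the free end, tension +): N_BC = 29 kN, N_AB = -2.5 kN.
A_AB = 644.7 mm².
δ_AB = -2500·334/(644.7·12300) = -0.1053 mm
δ_BC = 29000·540/(1360·105000) = 0.1097 mm
δ = Σδ_i = 0.004358 mm.

0.00436 mm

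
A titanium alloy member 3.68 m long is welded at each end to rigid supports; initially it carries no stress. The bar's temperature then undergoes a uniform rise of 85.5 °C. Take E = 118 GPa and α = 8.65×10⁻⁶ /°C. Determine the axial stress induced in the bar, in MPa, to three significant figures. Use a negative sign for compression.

-87.3 MPa

Free thermal expansion αLΔT = 8.65e-6 · 3680 · 85.5 = 2.722 mm.
The walls impose strain ε = −(2.722)/3680 = -7.3958e-04; σ = Eε = 118000 · -7.3958e-04 = -87.27 MPa.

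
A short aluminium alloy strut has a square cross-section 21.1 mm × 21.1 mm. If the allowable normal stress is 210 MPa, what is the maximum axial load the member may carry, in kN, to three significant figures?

93.5 kN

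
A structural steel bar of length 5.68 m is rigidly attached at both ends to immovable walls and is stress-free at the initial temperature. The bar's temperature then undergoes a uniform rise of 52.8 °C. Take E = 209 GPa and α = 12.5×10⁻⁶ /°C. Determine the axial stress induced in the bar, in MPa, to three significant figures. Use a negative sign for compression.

Free thermal expansion αLΔT = 12.5e-6 · 5680 · 52.8 = 3.749 mm.
The walls impose strain ε = −(3.749)/5680 = -6.6000e-04; σ = Eε = 209000 · -6.6000e-04 = -137.9 MPa.

-138 MPa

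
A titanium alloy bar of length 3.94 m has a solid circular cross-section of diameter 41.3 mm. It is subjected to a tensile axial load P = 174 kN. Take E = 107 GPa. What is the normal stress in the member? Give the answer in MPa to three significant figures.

130 MPa

A = 1340 mm².
σ = N/A = 174000/1340 = 129.9 MPa.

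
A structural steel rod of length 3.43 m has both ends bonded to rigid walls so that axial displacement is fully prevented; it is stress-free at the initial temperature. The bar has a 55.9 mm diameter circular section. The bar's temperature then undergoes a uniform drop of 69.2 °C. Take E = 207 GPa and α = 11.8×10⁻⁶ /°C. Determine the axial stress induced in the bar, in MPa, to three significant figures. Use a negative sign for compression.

Free thermal expansion αLΔT = 11.8e-6 · 3430 · -69.2 = -2.801 mm.
The walls impose strain ε = −(-2.801)/3430 = 8.1656e-04; σ = Eε = 207000 · 8.1656e-04 = 169 MPa.

169 MPa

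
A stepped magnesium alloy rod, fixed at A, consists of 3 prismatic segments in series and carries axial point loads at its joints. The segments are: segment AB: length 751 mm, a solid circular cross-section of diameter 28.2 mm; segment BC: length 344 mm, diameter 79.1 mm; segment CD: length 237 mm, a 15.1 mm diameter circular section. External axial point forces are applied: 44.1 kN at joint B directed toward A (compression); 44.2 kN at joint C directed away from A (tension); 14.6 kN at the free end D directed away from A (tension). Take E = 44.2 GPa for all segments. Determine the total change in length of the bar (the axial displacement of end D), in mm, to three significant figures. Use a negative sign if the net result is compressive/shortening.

0.930 mm

Internal axial forces (sectioning from the free end, tension +): N_CD = 14.6 kN, N_BC = 58.8 kN, N_AB = 14.7 kN.
A_AB = 624.6 mm².
A_BC = 4914 mm².
A_CD = 179.1 mm².
δ_AB = 14700·751/(624.6·44200) = 0.3999 mm
δ_BC = 58800·344/(4914·44200) = 0.09313 mm
δ_CD = 14600·237/(179.1·44200) = 0.4372 mm
δ = Σδ_i = 0.9302 mm.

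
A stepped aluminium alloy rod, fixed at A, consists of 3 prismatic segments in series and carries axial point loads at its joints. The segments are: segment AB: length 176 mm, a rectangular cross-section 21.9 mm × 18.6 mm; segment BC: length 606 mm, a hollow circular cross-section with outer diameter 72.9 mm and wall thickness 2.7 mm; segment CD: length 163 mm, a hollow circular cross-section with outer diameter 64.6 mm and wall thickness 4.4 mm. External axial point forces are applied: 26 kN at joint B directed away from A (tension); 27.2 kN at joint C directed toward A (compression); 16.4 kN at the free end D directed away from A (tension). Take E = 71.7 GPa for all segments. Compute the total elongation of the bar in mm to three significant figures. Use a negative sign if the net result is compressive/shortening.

Internal axial forces (sectioning from the free end, tension +): N_CD = 16.4 kN, N_BC = -10.8 kN, N_AB = 15.2 kN.
A_AB = 407.3 mm².
A_BC = 595.5 mm².
A_CD = 832.1 mm².
δ_AB = 15200·176/(407.3·71700) = 0.0916 mm
δ_BC = -10800·606/(595.5·71700) = -0.1533 mm
δ_CD = 16400·163/(832.1·71700) = 0.0448 mm
δ = Σδ_i = -0.01689 mm.

-0.0169 mm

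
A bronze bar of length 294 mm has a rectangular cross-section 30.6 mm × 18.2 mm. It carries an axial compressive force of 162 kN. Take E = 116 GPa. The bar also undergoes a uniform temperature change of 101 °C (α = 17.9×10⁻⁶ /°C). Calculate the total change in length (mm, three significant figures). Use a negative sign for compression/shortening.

-0.206 mm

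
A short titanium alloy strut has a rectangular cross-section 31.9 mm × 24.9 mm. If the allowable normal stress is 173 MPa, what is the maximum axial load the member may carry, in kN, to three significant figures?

137 kN

A = 794.3 mm².
P_max = σ_allow · A = 173 · 794.3 = 137400 N = 137.4 kN.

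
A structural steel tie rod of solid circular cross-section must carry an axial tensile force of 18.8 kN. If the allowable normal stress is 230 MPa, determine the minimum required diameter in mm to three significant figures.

10.2 mm

Required area A ≥ P/σ_allow = 18800/230 = 81.74 mm².
For a solid circular section, d ≥ √(4A/π) = 10.2 mm.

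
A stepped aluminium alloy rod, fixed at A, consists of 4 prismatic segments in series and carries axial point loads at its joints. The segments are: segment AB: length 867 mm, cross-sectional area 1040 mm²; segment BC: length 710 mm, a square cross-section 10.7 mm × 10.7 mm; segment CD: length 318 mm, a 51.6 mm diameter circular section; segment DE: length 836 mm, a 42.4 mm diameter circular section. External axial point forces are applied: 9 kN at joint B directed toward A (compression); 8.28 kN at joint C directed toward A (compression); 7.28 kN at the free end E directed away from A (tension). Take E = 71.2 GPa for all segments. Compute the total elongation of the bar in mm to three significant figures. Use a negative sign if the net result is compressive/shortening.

-0.128 mm

Internal axial forces (sectioning from the free end, tension +): N_DE = 7.28 kN, N_CD = 7.28 kN, N_BC = -1 kN, N_AB = -10 kN.
A_BC = 114.5 mm².
A_CD = 2091 mm².
A_DE = 1412 mm².
δ_AB = -10000·867/(1040·71200) = -0.1171 mm
δ_BC = -1000·710/(114.5·71200) = -0.0871 mm
δ_CD = 7280·318/(2091·71200) = 0.01555 mm
δ_DE = 7280·836/(1412·71200) = 0.06054 mm
δ = Σδ_i = -0.1281 mm.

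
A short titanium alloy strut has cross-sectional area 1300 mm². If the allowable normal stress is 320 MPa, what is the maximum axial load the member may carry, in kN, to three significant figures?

416 kN

P_max = σ_allow · A = 320 · 1300 = 416000 N = 416 kN.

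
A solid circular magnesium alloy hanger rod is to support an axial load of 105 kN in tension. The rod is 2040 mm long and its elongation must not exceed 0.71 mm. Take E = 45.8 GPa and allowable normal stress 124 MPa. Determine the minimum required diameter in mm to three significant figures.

91.6 mm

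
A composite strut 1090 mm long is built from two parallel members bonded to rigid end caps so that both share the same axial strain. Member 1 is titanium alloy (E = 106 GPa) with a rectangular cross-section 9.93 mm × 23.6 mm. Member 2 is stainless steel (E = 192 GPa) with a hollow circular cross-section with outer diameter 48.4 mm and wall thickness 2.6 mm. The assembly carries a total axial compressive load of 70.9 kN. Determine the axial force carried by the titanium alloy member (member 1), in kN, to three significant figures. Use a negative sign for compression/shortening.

A_1 = 234.3 mm².
A_2 = 374.1 mm².
Equal strain + equilibrium ⇒ each member carries load in proportion to AE: A₁E₁ = 24840000 N, A₂E₂ = 71830000 N, ΣAE = 96670000 N.
F₁ = P·A₁E₁/ΣAE = -70900·24840000/96670000 = -18220 N.

-18.2 kN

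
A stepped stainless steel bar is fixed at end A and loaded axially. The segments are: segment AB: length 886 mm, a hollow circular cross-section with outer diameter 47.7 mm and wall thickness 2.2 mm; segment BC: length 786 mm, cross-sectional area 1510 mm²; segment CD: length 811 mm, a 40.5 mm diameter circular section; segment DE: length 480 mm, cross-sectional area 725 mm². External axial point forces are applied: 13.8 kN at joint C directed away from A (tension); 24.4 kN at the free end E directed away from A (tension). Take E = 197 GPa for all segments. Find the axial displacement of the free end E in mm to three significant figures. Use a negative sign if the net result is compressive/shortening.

0.807 mm

Internal axial forces (sectioning from the free end, tension +): N_DE = 24.4 kN, N_CD = 24.4 kN, N_BC = 38.2 kN, N_AB = 38.2 kN.
A_AB = 314.5 mm².
A_CD = 1288 mm².
δ_AB = 38200·886/(314.5·197000) = 0.5463 mm
δ_BC = 38200·786/(1510·197000) = 0.1009 mm
δ_CD = 24400·811/(1288·197000) = 0.07797 mm
δ_DE = 24400·480/(725·197000) = 0.082 mm
δ = Σδ_i = 0.8072 mm.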